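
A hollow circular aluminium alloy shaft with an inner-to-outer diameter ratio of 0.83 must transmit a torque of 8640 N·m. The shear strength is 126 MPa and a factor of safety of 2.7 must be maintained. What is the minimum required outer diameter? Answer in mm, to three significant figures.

τ_allow = 126/2.7 = 46.67 MPa.
For a hollow shaft τ = 16T/[πd_o³(1−k⁴)] with k = 0.83, so 1−k⁴ = 0.5254.
d_o³ = 16T/[π τ_allow (1−k⁴)] = 16×8640000/(π×46.67×0.5254) = 1.795×10^6 mm³.
d_o = 121.5 mm.

d_o = 122 mm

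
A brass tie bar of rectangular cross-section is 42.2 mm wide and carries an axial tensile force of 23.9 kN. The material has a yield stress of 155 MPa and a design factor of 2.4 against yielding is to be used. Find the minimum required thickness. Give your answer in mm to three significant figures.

σ_allow = 155/2.4 = 64.58 MPa.
Required area A = F/σ_allow = 23900/64.58 = 370.1 mm².
t = A/w = 370.1/42.2 = 8.769 mm.

t = 8.77 mm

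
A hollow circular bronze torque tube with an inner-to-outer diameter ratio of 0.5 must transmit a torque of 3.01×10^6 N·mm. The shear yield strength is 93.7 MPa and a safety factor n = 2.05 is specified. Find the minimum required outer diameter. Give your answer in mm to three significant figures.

d_o = 71.0 mm

τ_allow = 93.7/2.05 = 45.71 MPa.
For a hollow shaft τ = 16T/[πd_o³(1−k⁴)] with k = 0.5, so 1−k⁴ = 0.9375.
d_o³ = 16T/[π τ_allow (1−k⁴)] = 16×3010000/(π×45.71×0.9375) = 357700 mm³.
d_o = 70.99 mm.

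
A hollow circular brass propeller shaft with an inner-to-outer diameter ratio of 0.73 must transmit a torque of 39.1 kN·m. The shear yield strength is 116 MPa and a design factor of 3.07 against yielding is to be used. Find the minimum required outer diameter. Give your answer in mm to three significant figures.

τ_allow = 116/3.07 = 37.79 MPa.
For a hollow shaft τ = 16T/[πd_o³(1−k⁴)] with k = 0.73, so 1−k⁴ = 0.7160.
d_o³ = 16T/[π τ_allow (1−k⁴)] = 16×3.9100×10^7/(π×37.79×0.7160) = 7.360×10^6 mm³.
d_o = 194.5 mm.

d_o = 195 mm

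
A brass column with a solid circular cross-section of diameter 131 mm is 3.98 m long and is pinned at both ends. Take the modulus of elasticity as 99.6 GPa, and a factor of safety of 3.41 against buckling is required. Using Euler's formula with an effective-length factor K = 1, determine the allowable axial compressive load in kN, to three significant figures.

I = πd⁴/64 = π×131⁴/64 = 1.446×10^7 mm⁴.
Effective length L_e = KL = 1×3.98 m = 3980 mm.
Euler critical load P_cr = π²EI/L_e² = π²×99600×1.446×10^7/3980² = 897100 N.
P_allow = P_cr/n = 897100/3.41 = 263100 N.

P_allow = 263 kN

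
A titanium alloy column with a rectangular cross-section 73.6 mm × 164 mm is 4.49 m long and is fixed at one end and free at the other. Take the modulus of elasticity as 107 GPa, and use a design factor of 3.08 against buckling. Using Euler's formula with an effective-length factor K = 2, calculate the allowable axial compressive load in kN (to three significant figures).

P_allow = 23.2 kN

Buckling occurs about the weak axis: I_min = h·b³/12 = 164×73.6³/12 = 5.449×10^6 mm⁴ (b = 73.6 mm is the smaller dimension).
Effective length L_e = KL = 2×4.49 m = 8980 mm.
Euler critical load P_cr = π²EI/L_e² = π²×107000×5.449×10^6/8980² = 71360 N.
P_allow = P_cr/n = 71360/3.08 = 23170 N.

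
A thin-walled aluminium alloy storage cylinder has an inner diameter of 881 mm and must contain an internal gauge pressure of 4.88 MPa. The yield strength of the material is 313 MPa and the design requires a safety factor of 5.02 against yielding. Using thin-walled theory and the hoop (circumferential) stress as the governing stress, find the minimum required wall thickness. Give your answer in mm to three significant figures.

t = 34.5 mm

σ_allow = 313/5.02 = 62.35 MPa.
Hoop stress σ_h = pD/(2t), so t = pD/(2σ_allow) = 4.88×881/(2×62.35) = 34.48 mm.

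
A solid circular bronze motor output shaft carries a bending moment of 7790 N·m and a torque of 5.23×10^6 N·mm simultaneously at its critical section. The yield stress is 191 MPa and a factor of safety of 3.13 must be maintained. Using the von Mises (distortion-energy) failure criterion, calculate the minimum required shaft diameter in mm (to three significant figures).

d = 115 mm

σ_allow = σ_y/n = 191/3.13 = 61.02 MPa.
For a solid shaft σ_b = 32M/(πd³) and τ = 16T/(πd³), so the von Mises stress is σ' = (16/πd³)·√(4M²+3T²).
√(4M²+3T²) = √(4×(7.790×10^6)² + 3×(5.230×10^6)²) = 1.802×10^7 N·mm.
d³ = 16×1.802×10^7/(π×61.02) = 1.504×10^6 mm³.
d = 114.6 mm.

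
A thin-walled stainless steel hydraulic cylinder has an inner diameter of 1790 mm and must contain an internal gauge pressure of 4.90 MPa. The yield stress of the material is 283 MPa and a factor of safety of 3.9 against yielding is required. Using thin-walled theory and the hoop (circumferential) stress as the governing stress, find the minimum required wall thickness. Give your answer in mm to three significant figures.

σ_allow = 283/3.9 = 72.56 MPa.
Hoop stress σ_h = pD/(2t), so t = pD/(2σ_allow) = 4.90×1790/(2×72.56) = 60.44 mm.

t = 60.4 mm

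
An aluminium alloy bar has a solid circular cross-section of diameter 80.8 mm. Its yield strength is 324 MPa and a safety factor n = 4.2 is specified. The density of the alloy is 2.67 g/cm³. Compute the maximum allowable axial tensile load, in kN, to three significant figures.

F_allow = 396 kN

σ_allow = 324/4.2 = 77.14 MPa.
A = πd²/4 = π×80.8²/4 = 5128 mm².
F_allow = σ_allow × A = 77.14×5128 = 395600 N.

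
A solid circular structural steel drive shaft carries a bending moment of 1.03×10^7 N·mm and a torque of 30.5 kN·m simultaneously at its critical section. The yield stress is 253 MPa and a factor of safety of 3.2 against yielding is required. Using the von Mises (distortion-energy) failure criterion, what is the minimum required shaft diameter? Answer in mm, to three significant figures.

d = 154 mm

σ_allow = σ_y/n = 253/3.2 = 79.06 MPa.
For a solid shaft σ_b = 32M/(πd³) and τ = 16T/(πd³), so the von Mises stress is σ' = (16/πd³)·√(4M²+3T²).
√(4M²+3T²) = √(4×(1.030×10^7)² + 3×(3.050×10^7)²) = 5.670×10^7 N·mm.
d³ = 16×5.670×10^7/(π×79.06) = 3.653×10^6 mm³.
d = 154.0 mm.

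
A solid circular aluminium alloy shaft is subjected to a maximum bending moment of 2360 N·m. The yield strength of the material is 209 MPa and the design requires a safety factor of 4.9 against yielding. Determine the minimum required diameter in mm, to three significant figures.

σ_allow = 209/4.9 = 42.65 MPa.
For a solid circular section σ = 32M/(πd³), so d³ = 32M/(π σ_allow) = 32×2360000/(π×42.65) = 563600 mm³.
d = 82.60 mm.

d = 82.6 mm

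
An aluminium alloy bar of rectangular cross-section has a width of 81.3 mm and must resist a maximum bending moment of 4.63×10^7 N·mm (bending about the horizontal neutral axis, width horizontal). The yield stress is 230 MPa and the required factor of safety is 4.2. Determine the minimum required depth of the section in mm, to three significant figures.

σ_allow = 230/4.2 = 54.76 MPa.
For a rectangular section σ = 6M/(bh²), so h² = 6M/(b σ_allow) = 6×4.6300×10^7/(81.3×54.76) = 62400 mm².
h = 249.8 mm.

h = 250 mm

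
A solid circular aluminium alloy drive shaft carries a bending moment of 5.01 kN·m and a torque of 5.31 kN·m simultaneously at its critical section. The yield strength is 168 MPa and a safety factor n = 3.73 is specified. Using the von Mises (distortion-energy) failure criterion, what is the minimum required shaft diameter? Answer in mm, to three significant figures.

σ_allow = σ_y/n = 168/3.73 = 45.04 MPa.
For a solid shaft σ_b = 32M/(πd³) and τ = 16T/(πd³), so the von Mises stress is σ' = (16/πd³)·√(4M²+3T²).
√(4M²+3T²) = √(4×(5.010×10^6)² + 3×(5.310×10^6)²) = 1.360×10^7 N·mm.
d³ = 16×1.360×10^7/(π×45.04) = 1.538×10^6 mm³.
d = 115.4 mm.

d = 115 mm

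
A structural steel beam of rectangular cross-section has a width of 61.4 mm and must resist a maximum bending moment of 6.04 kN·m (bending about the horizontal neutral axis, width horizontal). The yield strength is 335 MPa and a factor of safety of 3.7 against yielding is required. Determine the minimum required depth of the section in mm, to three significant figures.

h = 80.7 mm

σ_allow = 335/3.7 = 90.54 MPa.
For a rectangular section σ = 6M/(bh²), so h² = 6M/(b σ_allow) = 6×6040000/(61.4×90.54) = 6519 mm².
h = 80.74 mm.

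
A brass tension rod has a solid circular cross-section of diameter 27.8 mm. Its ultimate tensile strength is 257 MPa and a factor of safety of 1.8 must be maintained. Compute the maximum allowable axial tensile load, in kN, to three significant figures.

σ_allow = 257/1.8 = 142.8 MPa.
A = πd²/4 = π×27.8²/4 = 607.0 mm².
F_allow = σ_allow × A = 142.8×607.0 = 86660 N.

F_allow = 86.7 kN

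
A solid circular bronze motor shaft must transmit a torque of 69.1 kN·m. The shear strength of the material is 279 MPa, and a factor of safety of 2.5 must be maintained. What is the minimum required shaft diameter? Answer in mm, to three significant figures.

d = 147 mm

Allowable shear stress τ_allow = 279/2.5 = 111.6 MPa.
For a solid shaft τ = 16T/(πd³), so d³ = 16T/(π τ_allow) = 16×6.9100×10^7/(π×111.6) = 3.153×10^6 mm³.
d = (3.153×10^6)^(1/3) = 146.6 mm.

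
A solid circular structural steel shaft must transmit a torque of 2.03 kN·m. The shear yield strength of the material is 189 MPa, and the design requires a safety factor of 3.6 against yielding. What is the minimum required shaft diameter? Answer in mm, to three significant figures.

d = 58.2 mm

Allowable shear stress τ_allow = 189/3.6 = 52.50 MPa.
For a solid shaft τ = 16T/(πd³), so d³ = 16T/(π τ_allow) = 16×2030000/(π×52.50) = 196900 mm³.
d = (196900)^(1/3) = 58.18 mm.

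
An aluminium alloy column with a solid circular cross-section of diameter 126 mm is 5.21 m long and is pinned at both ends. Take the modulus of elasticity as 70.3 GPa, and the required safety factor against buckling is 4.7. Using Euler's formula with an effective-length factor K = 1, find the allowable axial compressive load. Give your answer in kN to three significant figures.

P_allow = 67.3 kN

I = πd⁴/64 = π×126⁴/64 = 1.237×10^7 mm⁴.
Effective length L_e = KL = 1×5.21 m = 5210 mm.
Euler critical load P_cr = π²EI/L_e² = π²×70300×1.237×10^7/5210² = 316300 N.
P_allow = P_cr/n = 316300/4.7 = 67290 N.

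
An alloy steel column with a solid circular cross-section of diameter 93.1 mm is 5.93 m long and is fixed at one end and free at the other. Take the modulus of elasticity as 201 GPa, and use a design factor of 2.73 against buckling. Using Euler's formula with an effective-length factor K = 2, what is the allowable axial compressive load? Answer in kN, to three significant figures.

I = πd⁴/64 = π×93.1⁴/64 = 3.688×10^6 mm⁴.
Effective length L_e = KL = 2×5.93 m = 11860 mm.
Euler critical load P_cr = π²EI/L_e² = π²×201000×3.688×10^6/11860² = 52010 N.
P_allow = P_cr/n = 52010/2.73 = 19050 N.

P_allow = 19.1 kN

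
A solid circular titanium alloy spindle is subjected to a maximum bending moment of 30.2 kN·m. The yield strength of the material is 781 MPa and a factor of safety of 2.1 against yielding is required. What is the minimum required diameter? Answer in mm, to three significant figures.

σ_allow = 781/2.1 = 371.9 MPa.
For a solid circular section σ = 32M/(πd³), so d³ = 32M/(π σ_allow) = 32×3.0200×10^7/(π×371.9) = 827100 mm³.
d = 93.87 mm.

d = 93.9 mm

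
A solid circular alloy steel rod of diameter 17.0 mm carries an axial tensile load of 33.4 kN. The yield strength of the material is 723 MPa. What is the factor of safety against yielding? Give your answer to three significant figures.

n = 4.91

A = πd²/4 = 227.0 mm².
σ = F/A = 33400/227.0 = 147.1 MPa.
n = 723/147.1 = 4.913.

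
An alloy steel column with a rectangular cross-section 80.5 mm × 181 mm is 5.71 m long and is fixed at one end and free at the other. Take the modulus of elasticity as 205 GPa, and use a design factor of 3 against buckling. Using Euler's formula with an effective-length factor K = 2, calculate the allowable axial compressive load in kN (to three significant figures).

P_allow = 40.7 kN

Buckling occurs about the weak axis: I_min = h·b³/12 = 181×80.5³/12 = 7.868×10^6 mm⁴ (b = 80.5 mm is the smaller dimension).
Effective length L_e = KL = 2×5.71 m = 11420 mm.
Euler critical load P_cr = π²EI/L_e² = π²×205000×7.868×10^6/11420² = 122100 N.
P_allow = P_cr/n = 122100/3 = 40690 N.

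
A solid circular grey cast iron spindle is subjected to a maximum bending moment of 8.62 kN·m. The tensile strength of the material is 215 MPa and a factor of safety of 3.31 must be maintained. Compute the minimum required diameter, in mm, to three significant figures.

d = 111 mm

σ_allow = 215/3.31 = 64.95 MPa.
For a solid circular section σ = 32M/(πd³), so d³ = 32M/(π σ_allow) = 32×8620000/(π×64.95) = 1.352×10^6 mm³.
d = 110.6 mm.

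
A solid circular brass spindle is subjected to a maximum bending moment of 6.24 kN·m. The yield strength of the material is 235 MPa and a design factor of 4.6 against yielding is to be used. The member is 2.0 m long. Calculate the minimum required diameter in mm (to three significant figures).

d = 108 mm

σ_allow = 235/4.6 = 51.09 MPa.
For a solid circular section σ = 32M/(πd³), so d³ = 32M/(π σ_allow) = 32×6240000/(π×51.09) = 1.244×10^6 mm³.
d = 107.6 mm.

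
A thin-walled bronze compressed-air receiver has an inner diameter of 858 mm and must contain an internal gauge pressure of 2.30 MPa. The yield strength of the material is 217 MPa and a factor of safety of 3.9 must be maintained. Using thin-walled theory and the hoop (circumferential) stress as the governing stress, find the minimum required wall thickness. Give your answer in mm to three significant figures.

t = 17.7 mm

σ_allow = 217/3.9 = 55.64 MPa.
Hoop stress σ_h = pD/(2t), so t = pD/(2σ_allow) = 2.30×858/(2×55.64) = 17.73 mm.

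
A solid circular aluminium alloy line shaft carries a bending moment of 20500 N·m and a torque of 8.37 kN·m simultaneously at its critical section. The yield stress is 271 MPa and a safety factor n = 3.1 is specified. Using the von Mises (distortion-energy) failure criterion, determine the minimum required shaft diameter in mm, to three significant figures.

d = 136 mm

σ_allow = σ_y/n = 271/3.1 = 87.42 MPa.
For a solid shaft σ_b = 32M/(πd³) and τ = 16T/(πd³), so the von Mises stress is σ' = (16/πd³)·√(4M²+3T²).
√(4M²+3T²) = √(4×(2.050×10^7)² + 3×(8.370×10^6)²) = 4.349×10^7 N·mm.
d³ = 16×4.349×10^7/(π×87.42) = 2.534×10^6 mm³.
d = 136.3 mm.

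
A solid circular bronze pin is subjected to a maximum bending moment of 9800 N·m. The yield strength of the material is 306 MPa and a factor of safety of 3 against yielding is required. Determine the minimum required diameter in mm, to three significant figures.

d = 99.3 mm

σ_allow = 306/3 = 102.0 MPa.
For a solid circular section σ = 32M/(πd³), so d³ = 32M/(π σ_allow) = 32×9800000/(π×102.0) = 978600 mm³.
d = 99.28 mm.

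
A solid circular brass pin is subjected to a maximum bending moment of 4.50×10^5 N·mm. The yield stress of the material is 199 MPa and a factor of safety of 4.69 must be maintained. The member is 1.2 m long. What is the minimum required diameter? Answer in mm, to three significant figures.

σ_allow = 199/4.69 = 42.43 MPa.
For a solid circular section σ = 32M/(πd³), so d³ = 32M/(π σ_allow) = 32×450000/(π×42.43) = 108000 mm³.
d = 47.63 mm.

d = 47.6 mm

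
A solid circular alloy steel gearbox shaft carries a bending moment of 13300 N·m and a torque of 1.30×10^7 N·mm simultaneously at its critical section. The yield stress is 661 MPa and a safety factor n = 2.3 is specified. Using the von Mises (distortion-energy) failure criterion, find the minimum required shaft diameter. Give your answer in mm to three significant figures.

σ_allow = σ_y/n = 661/2.3 = 287.4 MPa.
For a solid shaft σ_b = 32M/(πd³) and τ = 16T/(πd³), so the von Mises stress is σ' = (16/πd³)·√(4M²+3T²).
√(4M²+3T²) = √(4×(1.330×10^7)² + 3×(1.300×10^7)²) = 3.485×10^7 N·mm.
d³ = 16×3.485×10^7/(π×287.4) = 617600 mm³.
d = 85.16 mm.

d = 85.2 mm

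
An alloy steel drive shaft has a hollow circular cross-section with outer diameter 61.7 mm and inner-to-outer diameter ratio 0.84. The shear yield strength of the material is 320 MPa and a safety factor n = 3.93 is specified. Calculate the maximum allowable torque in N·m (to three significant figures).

τ_allow = 320/3.93 = 81.42 MPa.
For a hollow shaft T_allow = τ_allow·πd_o³(1−k⁴)/16 with 1−k⁴ = 0.5021, so πd_o³(1−k⁴)/16 = 23160 mm³.
T_allow = 81.42×23160 = 1.886×10^6 N·mm = 1886 N·m.

T_allow = 1890 N·m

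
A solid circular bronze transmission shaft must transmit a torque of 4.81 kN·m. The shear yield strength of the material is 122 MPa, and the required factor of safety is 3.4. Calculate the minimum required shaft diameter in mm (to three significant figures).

d = 88.1 mm

Allowable shear stress τ_allow = 122/3.4 = 35.88 MPa.
For a solid shaft τ = 16T/(πd³), so d³ = 16T/(π τ_allow) = 16×4810000/(π×35.88) = 682700 mm³.
d = (682700)^(1/3) = 88.05 mm.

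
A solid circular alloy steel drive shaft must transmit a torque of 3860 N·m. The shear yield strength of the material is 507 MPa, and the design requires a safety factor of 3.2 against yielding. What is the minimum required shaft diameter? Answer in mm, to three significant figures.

Allowable shear stress τ_allow = 507/3.2 = 158.4 MPa.
For a solid shaft τ = 16T/(πd³), so d³ = 16T/(π τ_allow) = 16×3860000/(π×158.4) = 124100 mm³.
d = (124100)^(1/3) = 49.88 mm.

d = 49.9 mm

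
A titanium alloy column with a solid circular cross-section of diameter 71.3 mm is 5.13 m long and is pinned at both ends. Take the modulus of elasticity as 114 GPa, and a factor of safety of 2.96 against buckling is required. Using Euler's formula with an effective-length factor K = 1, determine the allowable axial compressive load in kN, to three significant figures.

I = πd⁴/64 = π×71.3⁴/64 = 1.269×10^6 mm⁴.
Effective length L_e = KL = 1×5.13 m = 5130 mm.
Euler critical load P_cr = π²EI/L_e² = π²×114000×1.269×10^6/5130² = 54240 N.
P_allow = P_cr/n = 54240/2.96 = 18320 N.

P_allow = 18.3 kN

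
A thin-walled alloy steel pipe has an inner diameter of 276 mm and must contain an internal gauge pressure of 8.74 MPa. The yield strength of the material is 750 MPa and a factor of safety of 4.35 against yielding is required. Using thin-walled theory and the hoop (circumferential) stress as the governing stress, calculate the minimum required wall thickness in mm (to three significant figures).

t = 7.00 mm

σ_allow = 750/4.35 = 172.4 MPa.
Hoop stress σ_h = pD/(2t), so t = pD/(2σ_allow) = 8.74×276/(2×172.4) = 6.995 mm.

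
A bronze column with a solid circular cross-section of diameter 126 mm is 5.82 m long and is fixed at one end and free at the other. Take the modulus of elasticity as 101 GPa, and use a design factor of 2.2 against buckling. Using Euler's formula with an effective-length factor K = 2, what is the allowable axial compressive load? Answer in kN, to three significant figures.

P_allow = 41.4 kN

I = πd⁴/64 = π×126⁴/64 = 1.237×10^7 mm⁴.
Effective length L_e = KL = 2×5.82 m = 11640 mm.
Euler critical load P_cr = π²EI/L_e² = π²×101000×1.237×10^7/11640² = 91030 N.
P_allow = P_cr/n = 91030/2.2 = 41380 N.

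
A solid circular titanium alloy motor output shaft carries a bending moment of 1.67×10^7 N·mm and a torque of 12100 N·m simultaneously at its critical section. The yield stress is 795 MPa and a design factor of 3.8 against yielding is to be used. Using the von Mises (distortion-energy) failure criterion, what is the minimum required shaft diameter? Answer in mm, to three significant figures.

d = 98.6 mm

σ_allow = σ_y/n = 795/3.8 = 209.2 MPa.
For a solid shaft σ_b = 32M/(πd³) and τ = 16T/(πd³), so the von Mises stress is σ' = (16/πd³)·√(4M²+3T²).
√(4M²+3T²) = √(4×(1.670×10^7)² + 3×(1.210×10^7)²) = 3.943×10^7 N·mm.
d³ = 16×3.943×10^7/(π×209.2) = 959900 mm³.
d = 98.64 mm.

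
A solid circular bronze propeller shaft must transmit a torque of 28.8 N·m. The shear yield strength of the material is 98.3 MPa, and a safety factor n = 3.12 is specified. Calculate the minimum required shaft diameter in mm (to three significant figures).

Allowable shear stress τ_allow = 98.3/3.12 = 31.51 MPa.
For a solid shaft τ = 16T/(πd³), so d³ = 16T/(π τ_allow) = 16×28800/(π×31.51) = 4655 mm³.
d = (4655)^(1/3) = 16.70 mm.

d = 16.7 mm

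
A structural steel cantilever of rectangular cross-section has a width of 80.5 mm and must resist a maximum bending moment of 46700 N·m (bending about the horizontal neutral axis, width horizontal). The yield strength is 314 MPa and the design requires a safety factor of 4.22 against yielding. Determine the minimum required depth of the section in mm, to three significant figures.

h = 216 mm

σ_allow = 314/4.22 = 74.41 MPa.
For a rectangular section σ = 6M/(bh²), so h² = 6M/(b σ_allow) = 6×4.6700×10^7/(80.5×74.41) = 46780 mm².
h = 216.3 mm.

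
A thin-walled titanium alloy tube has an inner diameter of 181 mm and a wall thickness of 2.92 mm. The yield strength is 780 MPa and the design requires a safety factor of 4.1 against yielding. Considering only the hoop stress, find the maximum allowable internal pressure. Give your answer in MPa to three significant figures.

σ_allow = 780/4.1 = 190.2 MPa.
σ_h = pD/(2t) → p_allow = 2σ_allow t/D = 2×190.2×2.92/181 = 6.138 MPa.

p_allow = 6.14 MPa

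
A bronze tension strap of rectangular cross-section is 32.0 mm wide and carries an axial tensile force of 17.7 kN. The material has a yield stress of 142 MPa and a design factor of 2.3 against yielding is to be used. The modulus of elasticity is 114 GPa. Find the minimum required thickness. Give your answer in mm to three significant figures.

σ_allow = 142/2.3 = 61.74 MPa.
Required area A = F/σ_allow = 17700/61.74 = 286.7 mm².
t = A/w = 286.7/32.0 = 8.959 mm.

t = 8.96 mm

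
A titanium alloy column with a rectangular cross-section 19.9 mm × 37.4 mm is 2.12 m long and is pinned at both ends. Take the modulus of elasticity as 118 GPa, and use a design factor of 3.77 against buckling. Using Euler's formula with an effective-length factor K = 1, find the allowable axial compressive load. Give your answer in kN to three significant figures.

Buckling occurs about the weak axis: I_min = h·b³/12 = 37.4×19.9³/12 = 24560 mm⁴ (b = 19.9 mm is the smaller dimension).
Effective length L_e = KL = 1×2.12 m = 2120 mm.
Euler critical load P_cr = π²EI/L_e² = π²×118000×24560/2120² = 6364 N.
P_allow = P_cr/n = 6364/3.77 = 1688 N.

P_allow = 1.69 kN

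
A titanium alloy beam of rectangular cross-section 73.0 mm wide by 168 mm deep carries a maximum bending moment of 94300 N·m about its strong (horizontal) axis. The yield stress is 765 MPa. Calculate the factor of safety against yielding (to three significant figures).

Section modulus S = bh²/6 = 73.0×168²/6 = 343400 mm³.
σ = M/S = 9.4300×10^7/343400 = 274.6 MPa.
n = 765/274.6 = 2.786.

n = 2.79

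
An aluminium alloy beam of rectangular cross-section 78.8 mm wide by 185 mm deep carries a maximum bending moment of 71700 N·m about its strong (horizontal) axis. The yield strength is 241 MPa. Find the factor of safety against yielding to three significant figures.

n = 1.51

Section modulus S = bh²/6 = 78.8×185²/6 = 449500 mm³.
σ = M/S = 7.1700×10^7/449500 = 159.5 MPa.
n = 241/159.5 = 1.511.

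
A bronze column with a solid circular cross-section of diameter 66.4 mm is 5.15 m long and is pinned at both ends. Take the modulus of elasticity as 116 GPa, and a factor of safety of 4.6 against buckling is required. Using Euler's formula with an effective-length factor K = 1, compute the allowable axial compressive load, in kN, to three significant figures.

I = πd⁴/64 = π×66.4⁴/64 = 954200 mm⁴.
Effective length L_e = KL = 1×5.15 m = 5150 mm.
Euler critical load P_cr = π²EI/L_e² = π²×116000×954200/5150² = 41190 N.
P_allow = P_cr/n = 41190/4.6 = 8954 N.

P_allow = 8.95 kN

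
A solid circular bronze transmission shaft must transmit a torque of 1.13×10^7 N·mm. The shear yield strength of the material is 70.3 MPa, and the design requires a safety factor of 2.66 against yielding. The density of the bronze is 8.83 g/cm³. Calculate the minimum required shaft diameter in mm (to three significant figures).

Allowable shear stress τ_allow = 70.3/2.66 = 26.43 MPa.
For a solid shaft τ = 16T/(πd³), so d³ = 16T/(π τ_allow) = 16×1.1300×10^7/(π×26.43) = 2.178×10^6 mm³.
d = (2.178×10^6)^(1/3) = 129.6 mm.

d = 130 mm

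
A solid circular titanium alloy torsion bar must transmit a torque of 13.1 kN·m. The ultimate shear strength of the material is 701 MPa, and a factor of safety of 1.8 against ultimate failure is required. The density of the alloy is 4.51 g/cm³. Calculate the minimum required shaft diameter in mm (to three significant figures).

d = 55.5 mm

Allowable shear stress τ_allow = 701/1.8 = 389.4 MPa.
For a solid shaft τ = 16T/(πd³), so d³ = 16T/(π τ_allow) = 16×1.3100×10^7/(π×389.4) = 171300 mm³.
d = (171300)^(1/3) = 55.54 mm.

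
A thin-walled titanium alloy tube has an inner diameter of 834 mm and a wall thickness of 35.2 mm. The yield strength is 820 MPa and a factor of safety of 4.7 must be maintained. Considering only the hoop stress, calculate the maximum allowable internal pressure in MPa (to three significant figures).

σ_allow = 820/4.7 = 174.5 MPa.
σ_h = pD/(2t) → p_allow = 2σ_allow t/D = 2×174.5×35.2/834 = 14.73 MPa.

p_allow = 14.7 MPa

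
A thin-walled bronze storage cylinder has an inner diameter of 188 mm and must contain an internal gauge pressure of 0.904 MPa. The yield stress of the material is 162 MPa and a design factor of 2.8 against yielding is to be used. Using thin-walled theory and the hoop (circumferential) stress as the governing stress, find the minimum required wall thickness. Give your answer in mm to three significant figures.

t = 1.47 mm

σ_allow = 162/2.8 = 57.86 MPa.
Hoop stress σ_h = pD/(2t), so t = pD/(2σ_allow) = 0.904×188/(2×57.86) = 1.469 mm.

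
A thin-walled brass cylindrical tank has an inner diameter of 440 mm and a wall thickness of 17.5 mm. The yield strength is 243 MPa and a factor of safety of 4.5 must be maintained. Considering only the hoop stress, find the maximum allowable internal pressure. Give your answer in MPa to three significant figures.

p_allow = 4.30 MPa

σ_allow = 243/4.5 = 54.00 MPa.
σ_h = pD/(2t) → p_allow = 2σ_allow t/D = 2×54.00×17.5/440 = 4.295 MPa.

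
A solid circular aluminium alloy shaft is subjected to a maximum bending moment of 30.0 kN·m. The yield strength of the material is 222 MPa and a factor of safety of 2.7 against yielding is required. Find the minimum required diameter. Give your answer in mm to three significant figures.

d = 155 mm

σ_allow = 222/2.7 = 82.22 MPa.
For a solid circular section σ = 32M/(πd³), so d³ = 32M/(π σ_allow) = 32×3.0000×10^7/(π×82.22) = 3.716×10^6 mm³.
d = 154.9 mm.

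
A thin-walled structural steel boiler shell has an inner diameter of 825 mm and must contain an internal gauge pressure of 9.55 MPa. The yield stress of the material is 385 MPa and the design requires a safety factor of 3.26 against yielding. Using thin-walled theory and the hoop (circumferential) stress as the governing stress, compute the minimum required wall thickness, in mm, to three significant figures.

σ_allow = 385/3.26 = 118.1 MPa.
Hoop stress σ_h = pD/(2t), so t = pD/(2σ_allow) = 9.55×825/(2×118.1) = 33.36 mm.

t = 33.4 mm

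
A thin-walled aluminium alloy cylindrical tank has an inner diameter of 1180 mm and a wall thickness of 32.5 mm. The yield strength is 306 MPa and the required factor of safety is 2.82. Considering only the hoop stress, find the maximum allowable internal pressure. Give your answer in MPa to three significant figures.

p_allow = 5.98 MPa

σ_allow = 306/2.82 = 108.5 MPa.
σ_h = pD/(2t) → p_allow = 2σ_allow t/D = 2×108.5×32.5/1180 = 5.977 MPa.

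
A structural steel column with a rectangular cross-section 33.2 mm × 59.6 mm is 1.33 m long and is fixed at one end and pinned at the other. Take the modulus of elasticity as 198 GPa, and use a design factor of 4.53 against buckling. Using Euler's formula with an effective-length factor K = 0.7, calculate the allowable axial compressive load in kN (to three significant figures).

P_allow = 90.5 kN

Buckling occurs about the weak axis: I_min = h·b³/12 = 59.6×33.2³/12 = 181800 mm⁴ (b = 33.2 mm is the smaller dimension).
Effective length L_e = KL = 0.7×1.33 m = 931.0 mm.
Euler critical load P_cr = π²EI/L_e² = π²×198000×181800/931.0² = 409800 N.
P_allow = P_cr/n = 409800/4.53 = 90460 N.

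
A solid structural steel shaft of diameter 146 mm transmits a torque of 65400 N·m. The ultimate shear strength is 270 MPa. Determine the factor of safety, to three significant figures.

n = 2.52

τ = 16T/(πd³) = 16×6.5400×10^7/(π×146³) = 107.0 MPa.
n = τ_limit/τ = 270/107.0 = 2.523.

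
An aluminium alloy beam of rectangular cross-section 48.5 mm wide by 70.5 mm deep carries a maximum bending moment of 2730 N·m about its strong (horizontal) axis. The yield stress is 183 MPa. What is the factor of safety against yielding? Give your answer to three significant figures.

n = 2.69

Section modulus S = bh²/6 = 48.5×70.5²/6 = 40180 mm³.
σ = M/S = 2730000/40180 = 67.95 MPa.
n = 183/67.95 = 2.693.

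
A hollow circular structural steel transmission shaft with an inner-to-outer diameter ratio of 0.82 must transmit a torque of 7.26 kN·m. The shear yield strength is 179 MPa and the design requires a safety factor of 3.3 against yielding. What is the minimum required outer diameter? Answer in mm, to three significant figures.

d_o = 108 mm

τ_allow = 179/3.3 = 54.24 MPa.
For a hollow shaft τ = 16T/[πd_o³(1−k⁴)] with k = 0.82, so 1−k⁴ = 0.5479.
d_o³ = 16T/[π τ_allow (1−k⁴)] = 16×7260000/(π×54.24×0.5479) = 1.244×10^6 mm³.
d_o = 107.6 mm.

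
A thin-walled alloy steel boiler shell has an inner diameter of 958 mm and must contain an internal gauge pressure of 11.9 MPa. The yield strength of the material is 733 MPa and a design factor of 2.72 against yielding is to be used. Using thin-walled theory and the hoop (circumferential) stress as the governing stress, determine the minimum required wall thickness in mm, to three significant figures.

t = 21.2 mm

σ_allow = 733/2.72 = 269.5 MPa.
Hoop stress σ_h = pD/(2t), so t = pD/(2σ_allow) = 11.9×958/(2×269.5) = 21.15 mm.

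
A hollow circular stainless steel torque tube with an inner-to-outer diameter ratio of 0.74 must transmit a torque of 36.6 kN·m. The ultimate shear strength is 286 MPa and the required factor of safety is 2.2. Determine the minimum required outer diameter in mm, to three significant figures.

d_o = 127 mm

τ_allow = 286/2.2 = 130.0 MPa.
For a hollow shaft τ = 16T/[πd_o³(1−k⁴)] with k = 0.74, so 1−k⁴ = 0.7001.
d_o³ = 16T/[π τ_allow (1−k⁴)] = 16×3.6600×10^7/(π×130.0×0.7001) = 2.048×10^6 mm³.
d_o = 127.0 mm.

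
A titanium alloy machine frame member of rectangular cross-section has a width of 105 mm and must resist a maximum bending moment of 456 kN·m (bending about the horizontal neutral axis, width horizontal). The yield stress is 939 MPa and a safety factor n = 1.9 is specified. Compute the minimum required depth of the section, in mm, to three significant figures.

h = 230 mm

σ_allow = 939/1.9 = 494.2 MPa.
For a rectangular section σ = 6M/(bh²), so h² = 6M/(b σ_allow) = 6×4.5600×10^8/(105×494.2) = 52720 mm².
h = 229.6 mm.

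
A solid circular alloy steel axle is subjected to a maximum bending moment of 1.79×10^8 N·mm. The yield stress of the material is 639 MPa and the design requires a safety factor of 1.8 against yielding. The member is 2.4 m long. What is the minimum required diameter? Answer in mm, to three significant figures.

σ_allow = 639/1.8 = 355.0 MPa.
For a solid circular section σ = 32M/(πd³), so d³ = 32M/(π σ_allow) = 32×1.7900×10^8/(π×355.0) = 5.136×10^6 mm³.
d = 172.5 mm.

d = 173 mm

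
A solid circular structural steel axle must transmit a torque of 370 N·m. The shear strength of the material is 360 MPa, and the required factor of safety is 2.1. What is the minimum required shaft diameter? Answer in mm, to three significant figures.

Allowable shear stress τ_allow = 360/2.1 = 171.4 MPa.
For a solid shaft τ = 16T/(πd³), so d³ = 16T/(π τ_allow) = 16×370000/(π×171.4) = 10990 mm³.
d = (10990)^(1/3) = 22.23 mm.

d = 22.2 mm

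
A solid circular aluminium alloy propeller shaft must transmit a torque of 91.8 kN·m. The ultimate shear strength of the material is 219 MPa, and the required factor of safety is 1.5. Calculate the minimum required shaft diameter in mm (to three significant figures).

Allowable shear stress τ_allow = 219/1.5 = 146.0 MPa.
For a solid shaft τ = 16T/(πd³), so d³ = 16T/(π τ_allow) = 16×9.1800×10^7/(π×146.0) = 3.202×10^6 mm³.
d = (3.202×10^6)^(1/3) = 147.4 mm.

d = 147 mm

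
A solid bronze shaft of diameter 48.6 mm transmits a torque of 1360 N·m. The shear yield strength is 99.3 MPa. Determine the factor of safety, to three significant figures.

τ = 16T/(πd³) = 16×1360000/(π×48.6³) = 60.34 MPa.
n = τ_limit/τ = 99.3/60.34 = 1.646.

n = 1.65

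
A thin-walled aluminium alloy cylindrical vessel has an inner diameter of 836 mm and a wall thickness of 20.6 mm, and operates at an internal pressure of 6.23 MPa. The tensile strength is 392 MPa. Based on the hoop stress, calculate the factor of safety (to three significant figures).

n = 3.10

σ_h = pD/(2t) = 6.23×836/(2×20.6) = 126.4 MPa.
n = 392/126.4 = 3.101.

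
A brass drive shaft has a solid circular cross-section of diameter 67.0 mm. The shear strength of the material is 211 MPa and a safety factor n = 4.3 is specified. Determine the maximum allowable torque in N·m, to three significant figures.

τ_allow = 211/4.3 = 49.07 MPa.
For a solid shaft T_allow = τ_allow·πd³/16; πd³/16 = π×67.0³/16 = 59050 mm³.
T_allow = 49.07×59050 = 2.898×10^6 N·mm = 2898 N·m.

T_allow = 2900 N·m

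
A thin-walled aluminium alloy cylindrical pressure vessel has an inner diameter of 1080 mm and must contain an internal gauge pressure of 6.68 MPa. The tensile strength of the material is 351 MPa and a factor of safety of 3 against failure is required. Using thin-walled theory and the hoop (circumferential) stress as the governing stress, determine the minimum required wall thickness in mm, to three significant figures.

σ_allow = 351/3 = 117.0 MPa.
Hoop stress σ_h = pD/(2t), so t = pD/(2σ_allow) = 6.68×1080/(2×117.0) = 30.83 mm.

t = 30.8 mm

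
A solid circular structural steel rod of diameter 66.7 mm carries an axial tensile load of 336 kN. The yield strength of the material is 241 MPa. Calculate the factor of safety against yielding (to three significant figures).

n = 2.51

A = πd²/4 = 3494 mm².
σ = F/A = 336000/3494 = 96.16 MPa.
n = 241/96.16 = 2.506.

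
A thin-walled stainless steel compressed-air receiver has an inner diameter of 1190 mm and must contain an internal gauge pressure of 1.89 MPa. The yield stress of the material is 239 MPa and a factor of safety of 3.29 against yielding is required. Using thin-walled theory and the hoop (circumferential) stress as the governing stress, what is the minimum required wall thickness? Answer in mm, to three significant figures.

σ_allow = 239/3.29 = 72.64 MPa.
Hoop stress σ_h = pD/(2t), so t = pD/(2σ_allow) = 1.89×1190/(2×72.64) = 15.48 mm.

t = 15.5 mm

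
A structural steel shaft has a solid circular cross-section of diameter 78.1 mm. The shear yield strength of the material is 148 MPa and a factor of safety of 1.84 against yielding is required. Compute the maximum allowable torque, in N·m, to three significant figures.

τ_allow = 148/1.84 = 80.43 MPa.
For a solid shaft T_allow = τ_allow·πd³/16; πd³/16 = π×78.1³/16 = 93540 mm³.
T_allow = 80.43×93540 = 7.524×10^6 N·mm = 7524 N·m.

T_allow = 7520 N·m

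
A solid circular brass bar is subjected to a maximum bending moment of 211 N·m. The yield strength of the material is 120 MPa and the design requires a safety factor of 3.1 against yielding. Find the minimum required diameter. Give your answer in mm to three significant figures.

d = 38.1 mm

σ_allow = 120/3.1 = 38.71 MPa.
For a solid circular section σ = 32M/(πd³), so d³ = 32M/(π σ_allow) = 32×211000/(π×38.71) = 55520 mm³.
d = 38.15 mm.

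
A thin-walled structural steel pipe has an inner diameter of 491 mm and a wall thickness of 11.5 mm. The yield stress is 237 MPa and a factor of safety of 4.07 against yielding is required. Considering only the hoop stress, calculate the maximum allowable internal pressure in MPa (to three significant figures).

σ_allow = 237/4.07 = 58.23 MPa.
σ_h = pD/(2t) → p_allow = 2σ_allow t/D = 2×58.23×11.5/491 = 2.728 MPa.

p_allow = 2.73 MPa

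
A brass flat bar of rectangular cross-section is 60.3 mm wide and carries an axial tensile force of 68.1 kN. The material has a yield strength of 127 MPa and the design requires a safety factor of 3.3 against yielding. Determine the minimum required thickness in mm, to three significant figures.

σ_allow = 127/3.3 = 38.48 MPa.
Required area A = F/σ_allow = 68100/38.48 = 1770 mm².
t = A/w = 1770/60.3 = 29.35 mm.

t = 29.3 mm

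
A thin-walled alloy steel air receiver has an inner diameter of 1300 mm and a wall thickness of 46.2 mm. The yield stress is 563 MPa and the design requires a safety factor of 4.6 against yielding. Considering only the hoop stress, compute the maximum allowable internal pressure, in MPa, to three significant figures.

p_allow = 8.70 MPa

σ_allow = 563/4.6 = 122.4 MPa.
σ_h = pD/(2t) → p_allow = 2σ_allow t/D = 2×122.4×46.2/1300 = 8.699 MPa.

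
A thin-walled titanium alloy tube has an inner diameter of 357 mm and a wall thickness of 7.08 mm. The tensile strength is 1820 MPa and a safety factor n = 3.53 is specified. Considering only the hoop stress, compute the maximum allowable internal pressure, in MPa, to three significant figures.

p_allow = 20.4 MPa

σ_allow = 1820/3.53 = 515.6 MPa.
σ_h = pD/(2t) → p_allow = 2σ_allow t/D = 2×515.6×7.08/357 = 20.45 MPa.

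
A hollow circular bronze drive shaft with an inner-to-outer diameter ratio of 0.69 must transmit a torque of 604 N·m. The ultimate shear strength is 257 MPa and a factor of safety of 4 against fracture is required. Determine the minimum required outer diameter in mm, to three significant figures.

d_o = 39.6 mm

τ_allow = 257/4 = 64.25 MPa.
For a hollow shaft τ = 16T/[πd_o³(1−k⁴)] with k = 0.69, so 1−k⁴ = 0.7733.
d_o³ = 16T/[π τ_allow (1−k⁴)] = 16×604000/(π×64.25×0.7733) = 61910 mm³.
d_o = 39.56 mm.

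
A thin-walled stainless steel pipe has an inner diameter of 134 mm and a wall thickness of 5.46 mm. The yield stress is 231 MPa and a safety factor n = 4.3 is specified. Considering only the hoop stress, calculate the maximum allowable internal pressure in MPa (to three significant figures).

σ_allow = 231/4.3 = 53.72 MPa.
σ_h = pD/(2t) → p_allow = 2σ_allow t/D = 2×53.72×5.46/134 = 4.378 MPa.

p_allow = 4.38 MPa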